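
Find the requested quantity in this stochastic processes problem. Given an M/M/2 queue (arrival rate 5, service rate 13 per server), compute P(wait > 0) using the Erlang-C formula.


a = lambda/mu = 0.3846
rho = a/c = 0.1923
Erlang-C formula applied:
C(c,a) = 0.0620

0.0620


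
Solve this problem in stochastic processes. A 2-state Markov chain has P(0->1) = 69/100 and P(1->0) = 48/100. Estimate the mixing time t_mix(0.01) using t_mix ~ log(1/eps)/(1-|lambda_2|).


lambda_2 = |1 - p01 - p10| = |1 - 0.6900 - 0.4800| = 0.1700
t_mix ~ log(1/eps)/(1 - |lambda_2|)
= log(100)/(1 - 0.1700) = 4.6052/0.8300
= 5.5484

5.5484


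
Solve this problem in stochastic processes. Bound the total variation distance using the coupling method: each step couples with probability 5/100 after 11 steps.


TV distance bound <= (1-delta)^n
= (1 - 0.0500)^11
= 0.9500^11
= 0.5688

0.5688


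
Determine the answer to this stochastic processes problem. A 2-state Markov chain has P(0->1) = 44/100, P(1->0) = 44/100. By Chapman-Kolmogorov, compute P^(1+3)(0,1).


P^4 = P^1 * P^3
Computing via matrix multiplication of the transition matrix.
Entry (0,1) of P^4 = 0.4999

0.4999


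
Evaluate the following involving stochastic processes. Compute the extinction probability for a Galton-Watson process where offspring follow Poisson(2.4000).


Since mu = 2.4000 > 1, extinction prob q < 1.
Solve s = exp(mu*(s-1)) iteratively.
q = 0.1214

0.1214


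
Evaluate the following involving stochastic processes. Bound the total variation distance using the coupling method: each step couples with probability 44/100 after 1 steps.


TV distance bound <= (1-delta)^n
= (1 - 0.4400)^1
= 0.5600^1
= 0.5600

0.5600


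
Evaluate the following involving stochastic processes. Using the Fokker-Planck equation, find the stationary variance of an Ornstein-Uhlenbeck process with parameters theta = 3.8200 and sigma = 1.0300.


Stationary variance = sigma^2 / (2*theta)
= 1.0300^2 / (2*3.8200)
= 1.0609 / 7.6400
= 0.1389

0.1389


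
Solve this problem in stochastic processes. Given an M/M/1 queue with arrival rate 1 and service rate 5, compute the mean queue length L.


rho = 1/5 = 0.2000
L = rho/(1-rho)
= 0.2000/0.8000
= 0.2500

0.2500


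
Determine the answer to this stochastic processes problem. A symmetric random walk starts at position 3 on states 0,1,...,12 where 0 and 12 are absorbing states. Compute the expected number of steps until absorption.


For symmetric RW on 0,...,N with absorbing barriers, E(i) = i*(N-i)
E(3) = 3 * 9 = 27

27


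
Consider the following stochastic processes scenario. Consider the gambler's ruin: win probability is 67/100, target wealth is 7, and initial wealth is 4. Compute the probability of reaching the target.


Gambler's ruin formula:
r = q/p = 0.3300/0.6700 = 0.4925
P(win) = (1 - r^i)/(1 - r^N)
= (1 - 0.4925^4)/(1 - 0.4925^7)
= 0.9478

0.9478


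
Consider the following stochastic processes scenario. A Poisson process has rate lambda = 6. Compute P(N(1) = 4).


P(N(t)=k) = (lambda*t)^k * exp(-lambda*t) / k!
lambda*t = 6
= 6^4 * exp(-6) / 4!
= 1296 * 0.0025 / 24
= 0.1339

0.1339


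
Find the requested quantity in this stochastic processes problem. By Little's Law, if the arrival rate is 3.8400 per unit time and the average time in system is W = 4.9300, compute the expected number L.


Little's Law: L = lambda * W
= 3.8400 * 4.9300
= 18.9312

18.9312


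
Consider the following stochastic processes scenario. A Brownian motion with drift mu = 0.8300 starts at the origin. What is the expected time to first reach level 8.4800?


Expected first passage time = a/mu
= 8.4800/0.8300
= 10.2169

10.2169


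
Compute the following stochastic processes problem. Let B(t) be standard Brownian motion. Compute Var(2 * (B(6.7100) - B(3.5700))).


Var(alpha*(B(t)-B(s))) = alpha^2 * (t-s)
= 2^2 * (6.7100 - 3.5700)
= 4 * 3.1400
= 12.5600

12.5600


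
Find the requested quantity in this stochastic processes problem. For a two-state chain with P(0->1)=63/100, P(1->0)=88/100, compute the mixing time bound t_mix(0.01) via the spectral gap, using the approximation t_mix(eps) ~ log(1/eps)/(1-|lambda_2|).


lambda_2 = |1 - p01 - p10| = |1 - 0.6300 - 0.8800| = 0.5100
t_mix ~ log(1/eps)/(1 - |lambda_2|)
= log(100)/(1 - 0.5100) = 4.6052/0.4900
= 9.3983

9.3983


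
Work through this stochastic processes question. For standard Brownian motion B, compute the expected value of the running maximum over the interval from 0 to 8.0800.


E(max B(s)) = sqrt(2t/pi)
= sqrt(2*8.0800/pi)
= sqrt(5.1439)
= 2.2680

2.2680


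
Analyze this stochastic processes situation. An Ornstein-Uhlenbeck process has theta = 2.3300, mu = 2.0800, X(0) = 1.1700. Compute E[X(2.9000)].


E[X(t)] = mu + (X(0) - mu)*exp(-theta*t)
= 2.0800 + (1.1700 - 2.0800)*exp(-2.3300*2.9000)
= 2.0800 + -0.9100 * 0.0012
= 2.0789

2.0789


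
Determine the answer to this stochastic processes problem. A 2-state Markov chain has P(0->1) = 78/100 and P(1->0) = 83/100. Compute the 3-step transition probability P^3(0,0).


Computing P^3 by matrix multiplication.
P = [[0.2200, 0.7800], [0.8300, 0.1700]]
After raising P to the power 3:
P^3(0,0) = 0.4056

0.4056


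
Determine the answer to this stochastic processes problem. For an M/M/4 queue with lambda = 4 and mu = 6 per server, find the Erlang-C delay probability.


a = lambda/mu = 0.6667
rho = a/c = 0.1667
Erlang-C formula applied:
C(c,a) = 0.0051

0.0051


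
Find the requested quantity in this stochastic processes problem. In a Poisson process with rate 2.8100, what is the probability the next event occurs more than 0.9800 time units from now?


P(X > t) = exp(-lambda * t)
= exp(-2.8100 * 0.9800)
= exp(-2.7538) = 0.0637

0.0637


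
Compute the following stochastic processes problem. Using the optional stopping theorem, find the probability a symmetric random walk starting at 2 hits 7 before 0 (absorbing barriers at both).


By optional stopping theorem: E(M at tau) = M(0) = 2
P(hit 7)*7 + P(hit 0)*0 = 2
P(hit 7) = (2 - 0)/(7 - 0) = 2/7 = 0.2857

0.2857


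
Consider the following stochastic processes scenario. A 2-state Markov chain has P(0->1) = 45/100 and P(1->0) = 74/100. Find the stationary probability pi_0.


Stationary distribution: pi_0 = p10/(p01+p10), pi_1 = p01/(p01+p10)
p01 = 0.4500, p10 = 0.7400
pi_0 = 0.6218

0.6218


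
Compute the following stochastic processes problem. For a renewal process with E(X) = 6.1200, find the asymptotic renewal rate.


Long-run renewal rate = 1/E(X)
= 1/6.1200
= 0.1634

0.1634


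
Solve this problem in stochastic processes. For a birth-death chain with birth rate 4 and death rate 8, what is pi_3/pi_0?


For birth-death process, pi_n/pi_0 = (lambda/mu)^n
= (4/8)^3
= 0.1250

0.1250


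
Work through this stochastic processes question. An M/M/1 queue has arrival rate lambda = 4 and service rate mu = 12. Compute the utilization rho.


rho = lambda/mu
= 4/12
= 0.3333

0.3333


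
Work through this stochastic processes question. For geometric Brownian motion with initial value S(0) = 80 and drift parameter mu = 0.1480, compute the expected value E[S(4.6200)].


E[S(t)] = S(0) * exp(mu * t)
= 80 * exp(0.1480 * 4.6200)
= 80 * 1.9813
= 158.5051

158.5051


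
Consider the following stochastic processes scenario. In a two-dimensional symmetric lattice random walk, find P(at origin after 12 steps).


P = C(12,6)^2 / 4^12
= 924^2 / 16777216
= 853776 / 16777216
= 0.0509

0.0509


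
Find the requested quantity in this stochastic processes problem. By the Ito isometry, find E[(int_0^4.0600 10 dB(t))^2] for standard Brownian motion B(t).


By Ito isometry: E[(int f dB)^2] = int f^2 dt
= 10^2 * 4.0600
= 100 * 4.0600 = 406.0000

406.0000


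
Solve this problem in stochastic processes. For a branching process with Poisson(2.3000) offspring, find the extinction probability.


Since mu = 2.3000 > 1, extinction prob q < 1.
Solve s = exp(mu*(s-1)) iteratively.
q = 0.1376

0.1376


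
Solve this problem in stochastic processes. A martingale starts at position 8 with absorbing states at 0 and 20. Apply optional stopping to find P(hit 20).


By optional stopping theorem: E(M at tau) = M(0) = 8
P(hit 20)*20 + P(hit 0)*0 = 8
P(hit 20) = (8 - 0)/(20 - 0) = 2/5 = 0.4000

0.4000


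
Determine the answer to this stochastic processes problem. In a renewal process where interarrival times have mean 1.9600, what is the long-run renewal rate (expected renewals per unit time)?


Long-run renewal rate = 1/E(X)
= 1/1.9600
= 0.5102

0.5102


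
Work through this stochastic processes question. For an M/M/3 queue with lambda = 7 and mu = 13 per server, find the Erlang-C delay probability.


a = lambda/mu = 0.5385
rho = a/c = 0.1795
Erlang-C formula applied:
C(c,a) = 0.0185

0.0185


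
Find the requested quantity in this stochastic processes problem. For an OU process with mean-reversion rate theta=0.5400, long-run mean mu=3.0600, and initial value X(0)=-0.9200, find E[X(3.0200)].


E[X(t)] = mu + (X(0) - mu)*exp(-theta*t)
= 3.0600 + (-0.9200 - 3.0600)*exp(-0.5400*3.0200)
= 3.0600 + -3.9800 * 0.1958
= 2.2808

2.2808


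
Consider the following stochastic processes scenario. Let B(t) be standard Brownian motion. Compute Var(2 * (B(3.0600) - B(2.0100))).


Var(alpha*(B(t)-B(s))) = alpha^2 * (t-s)
= 2^2 * (3.0600 - 2.0100)
= 4 * 1.0500
= 4.2000

4.2000


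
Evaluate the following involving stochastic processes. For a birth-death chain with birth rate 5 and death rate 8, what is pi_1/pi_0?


For birth-death process, pi_n/pi_0 = (lambda/mu)^n
= (5/8)^1
= 0.6250

0.6250


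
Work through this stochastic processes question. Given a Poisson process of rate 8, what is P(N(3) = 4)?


P(N(t)=k) = (lambda*t)^k * exp(-lambda*t) / k!
lambda*t = 24
= 24^4 * exp(-24) / 4!
= 331776 * 3.7751e-11 / 24
= 5.2187e-07

5.2187e-07


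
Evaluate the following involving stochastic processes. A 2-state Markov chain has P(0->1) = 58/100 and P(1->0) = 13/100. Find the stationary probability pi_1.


Stationary distribution: pi_0 = p10/(p01+p10), pi_1 = p01/(p01+p10)
p01 = 0.5800, p10 = 0.1300
pi_1 = 0.8169

0.8169


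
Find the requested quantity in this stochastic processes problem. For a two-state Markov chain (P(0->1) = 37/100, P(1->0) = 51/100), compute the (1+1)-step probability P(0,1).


P^2 = P^1 * P^1
Computing via matrix multiplication of the transition matrix.
Entry (0,1) of P^2 = 0.4144

0.4144


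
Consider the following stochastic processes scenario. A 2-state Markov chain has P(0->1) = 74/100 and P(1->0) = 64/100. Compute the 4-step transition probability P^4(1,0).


Computing P^4 by matrix multiplication.
P = [[0.2600, 0.7400], [0.6400, 0.3600]]
After raising P to the power 4:
P^4(1,0) = 0.4541

0.4541


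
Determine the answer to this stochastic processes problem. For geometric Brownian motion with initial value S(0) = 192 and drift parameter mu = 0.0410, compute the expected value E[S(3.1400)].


E[S(t)] = S(0) * exp(mu * t)
= 192 * exp(0.0410 * 3.1400)
= 192 * 1.1374
= 218.3797

218.3797


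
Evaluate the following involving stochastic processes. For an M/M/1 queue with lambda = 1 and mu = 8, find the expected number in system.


rho = 1/8 = 0.1250
L = rho/(1-rho)
= 0.1250/0.8750
= 0.1429

0.1429


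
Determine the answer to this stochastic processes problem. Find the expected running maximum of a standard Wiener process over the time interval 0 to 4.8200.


E(max B(s)) = sqrt(2t/pi)
= sqrt(2*4.8200/pi)
= sqrt(3.0685)
= 1.7517

1.7517


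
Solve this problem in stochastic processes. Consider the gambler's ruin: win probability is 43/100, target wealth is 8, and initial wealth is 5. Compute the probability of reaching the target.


Gambler's ruin formula:
r = q/p = 0.5700/0.4300 = 1.3256
P(win) = (1 - r^i)/(1 - r^N)
= (1 - 1.3256^5)/(1 - 1.3256^8)
= 0.3624

0.3624


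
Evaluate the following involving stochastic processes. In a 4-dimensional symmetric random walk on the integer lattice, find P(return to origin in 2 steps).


P(return in 2 steps) = P(reverse first step) = 1/(2d)
= 1/8
= 0.1250

0.1250


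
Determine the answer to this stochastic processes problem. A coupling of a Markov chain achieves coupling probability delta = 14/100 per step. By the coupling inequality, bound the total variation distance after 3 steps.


TV distance bound <= (1-delta)^n
= (1 - 0.1400)^3
= 0.8600^3
= 0.6361

0.6361


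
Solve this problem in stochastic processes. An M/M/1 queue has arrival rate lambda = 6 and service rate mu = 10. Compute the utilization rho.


rho = lambda/mu
= 6/10
= 0.6000

0.6000


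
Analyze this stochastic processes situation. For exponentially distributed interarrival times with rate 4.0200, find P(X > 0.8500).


P(X > t) = exp(-lambda * t)
= exp(-4.0200 * 0.8500)
= exp(-3.4170) = 0.0328

0.0328


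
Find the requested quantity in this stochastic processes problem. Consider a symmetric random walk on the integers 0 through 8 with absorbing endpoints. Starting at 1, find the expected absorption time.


For symmetric RW on 0,...,N with absorbing barriers, E(i) = i*(N-i)
E(1) = 1 * 7 = 7

7


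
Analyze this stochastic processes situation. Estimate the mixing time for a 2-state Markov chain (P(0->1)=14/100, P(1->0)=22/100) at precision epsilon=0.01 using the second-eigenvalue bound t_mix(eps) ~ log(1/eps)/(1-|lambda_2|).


lambda_2 = |1 - p01 - p10| = |1 - 0.1400 - 0.2200| = 0.6400
t_mix ~ log(1/eps)/(1 - |lambda_2|)
= log(100)/(1 - 0.6400) = 4.6052/0.3600
= 12.7921

12.7921


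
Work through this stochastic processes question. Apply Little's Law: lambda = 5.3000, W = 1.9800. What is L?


Little's Law: L = lambda * W
= 5.3000 * 1.9800
= 10.4940

10.4940


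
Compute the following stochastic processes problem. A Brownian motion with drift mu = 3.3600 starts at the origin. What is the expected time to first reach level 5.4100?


Expected first passage time = a/mu
= 5.4100/3.3600
= 1.6101

1.6101


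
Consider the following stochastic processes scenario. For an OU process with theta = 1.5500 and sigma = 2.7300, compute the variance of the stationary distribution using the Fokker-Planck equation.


Stationary variance = sigma^2 / (2*theta)
= 2.7300^2 / (2*1.5500)
= 7.4529 / 3.1000
= 2.4042

2.4042


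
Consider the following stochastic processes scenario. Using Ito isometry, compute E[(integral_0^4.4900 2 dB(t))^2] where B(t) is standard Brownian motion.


By Ito isometry: E[(int f dB)^2] = int f^2 dt
= 2^2 * 4.4900
= 4 * 4.4900 = 17.9600

17.9600


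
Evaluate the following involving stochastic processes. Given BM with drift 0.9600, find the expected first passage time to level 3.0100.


Expected first passage time = a/mu
= 3.0100/0.9600
= 3.1354

3.1354


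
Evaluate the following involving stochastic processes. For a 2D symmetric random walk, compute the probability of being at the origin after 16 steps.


P = C(16,8)^2 / 4^16
= 12870^2 / 4294967296
= 165636900 / 4294967296
= 0.0386

0.0386


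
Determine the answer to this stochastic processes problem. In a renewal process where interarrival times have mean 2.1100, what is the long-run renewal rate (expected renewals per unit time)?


Long-run renewal rate = 1/E(X)
= 1/2.1100
= 0.4739

0.4739


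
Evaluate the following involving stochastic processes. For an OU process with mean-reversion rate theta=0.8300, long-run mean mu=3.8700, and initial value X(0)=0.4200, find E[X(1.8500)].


E[X(t)] = mu + (X(0) - mu)*exp(-theta*t)
= 3.8700 + (0.4200 - 3.8700)*exp(-0.8300*1.8500)
= 3.8700 + -3.4500 * 0.2153
= 3.1270

3.1270


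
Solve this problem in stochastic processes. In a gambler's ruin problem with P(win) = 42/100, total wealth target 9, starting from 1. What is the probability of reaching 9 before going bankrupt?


Gambler's ruin formula:
r = q/p = 0.5800/0.4200 = 1.3810
P(win) = (1 - r^i)/(1 - r^N)
= (1 - 1.3810^1)/(1 - 1.3810^9)
= 0.0221

0.0221


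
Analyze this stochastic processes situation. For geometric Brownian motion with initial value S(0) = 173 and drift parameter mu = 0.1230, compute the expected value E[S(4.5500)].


E[S(t)] = S(0) * exp(mu * t)
= 173 * exp(0.1230 * 4.5500)
= 173 * 1.7501
= 302.7604

302.7604


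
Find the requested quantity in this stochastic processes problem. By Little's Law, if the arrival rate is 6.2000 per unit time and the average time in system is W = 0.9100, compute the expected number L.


Little's Law: L = lambda * W
= 6.2000 * 0.9100
= 5.6420

5.6420


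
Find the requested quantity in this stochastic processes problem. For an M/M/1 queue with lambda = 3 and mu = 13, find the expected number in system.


rho = 3/13 = 0.2308
L = rho/(1-rho)
= 0.2308/0.7692
= 0.3000

0.3000


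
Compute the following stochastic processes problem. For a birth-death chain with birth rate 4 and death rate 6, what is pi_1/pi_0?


For birth-death process, pi_n/pi_0 = (lambda/mu)^n
= (4/6)^1
= 0.6667

0.6667


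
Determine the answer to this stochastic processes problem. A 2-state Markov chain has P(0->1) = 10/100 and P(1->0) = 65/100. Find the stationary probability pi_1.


Stationary distribution: pi_0 = p10/(p01+p10), pi_1 = p01/(p01+p10)
p01 = 0.1000, p10 = 0.6500
pi_1 = 0.1333

0.1333


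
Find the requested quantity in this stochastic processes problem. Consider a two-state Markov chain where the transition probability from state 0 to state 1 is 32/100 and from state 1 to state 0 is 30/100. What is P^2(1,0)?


Computing P^2 by matrix multiplication.
P = [[0.6800, 0.3200], [0.3000, 0.7000]]
After raising P to the power 2:
P^2(1,0) = 0.4140

0.4140


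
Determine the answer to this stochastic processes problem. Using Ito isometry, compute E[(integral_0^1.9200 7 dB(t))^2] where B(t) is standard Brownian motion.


By Ito isometry: E[(int f dB)^2] = int f^2 dt
= 7^2 * 1.9200
= 49 * 1.9200 = 94.0800

94.0800


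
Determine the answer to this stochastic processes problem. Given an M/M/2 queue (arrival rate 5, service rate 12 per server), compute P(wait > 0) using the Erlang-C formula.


a = lambda/mu = 0.4167
rho = a/c = 0.2083
Erlang-C formula applied:
C(c,a) = 0.0718

0.0718


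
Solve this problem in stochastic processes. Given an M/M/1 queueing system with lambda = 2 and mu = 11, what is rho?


rho = lambda/mu
= 2/11
= 0.1818

0.1818


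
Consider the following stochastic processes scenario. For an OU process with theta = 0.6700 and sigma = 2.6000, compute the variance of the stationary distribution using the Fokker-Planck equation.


Stationary variance = sigma^2 / (2*theta)
= 2.6000^2 / (2*0.6700)
= 6.7600 / 1.3400
= 5.0448

5.0448


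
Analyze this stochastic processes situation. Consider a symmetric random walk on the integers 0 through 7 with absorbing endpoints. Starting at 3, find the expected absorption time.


For symmetric RW on 0,...,N with absorbing barriers, E(i) = i*(N-i)
E(3) = 3 * 4 = 12

12


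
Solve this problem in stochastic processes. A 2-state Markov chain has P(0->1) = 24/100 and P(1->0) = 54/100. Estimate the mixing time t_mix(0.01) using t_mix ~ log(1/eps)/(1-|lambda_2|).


lambda_2 = |1 - p01 - p10| = |1 - 0.2400 - 0.5400| = 0.2200
t_mix ~ log(1/eps)/(1 - |lambda_2|)
= log(100)/(1 - 0.2200) = 4.6052/0.7800
= 5.9041

5.9041


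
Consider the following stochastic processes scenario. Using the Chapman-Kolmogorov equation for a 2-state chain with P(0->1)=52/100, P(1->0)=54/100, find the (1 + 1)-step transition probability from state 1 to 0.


P^2 = P^1 * P^1
Computing via matrix multiplication of the transition matrix.
Entry (1,0) of P^2 = 0.5076

0.5076


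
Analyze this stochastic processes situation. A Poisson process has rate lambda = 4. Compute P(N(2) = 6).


P(N(t)=k) = (lambda*t)^k * exp(-lambda*t) / k!
lambda*t = 8
= 8^6 * exp(-8) / 6!
= 262144 * 3.3546e-04 / 720
= 0.1221

0.1221


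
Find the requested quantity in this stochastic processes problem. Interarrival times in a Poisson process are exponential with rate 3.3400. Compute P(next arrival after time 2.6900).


P(X > t) = exp(-lambda * t)
= exp(-3.3400 * 2.6900)
= exp(-8.9846) = 1.2533e-04

1.2533e-04


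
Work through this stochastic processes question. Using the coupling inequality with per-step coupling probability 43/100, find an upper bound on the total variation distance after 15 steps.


TV distance bound <= (1-delta)^n
= (1 - 0.4300)^15
= 0.5700^15
= 2.1783e-04

2.1783e-04


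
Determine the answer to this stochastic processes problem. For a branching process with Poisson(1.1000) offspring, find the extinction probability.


Since mu = 1.1000 > 1, extinction prob q < 1.
Solve s = exp(mu*(s-1)) iteratively.
q = 0.8239

0.8239


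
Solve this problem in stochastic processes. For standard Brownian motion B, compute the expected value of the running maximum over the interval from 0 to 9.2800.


E(max B(s)) = sqrt(2t/pi)
= sqrt(2*9.2800/pi)
= sqrt(5.9078)
= 2.4306

2.4306


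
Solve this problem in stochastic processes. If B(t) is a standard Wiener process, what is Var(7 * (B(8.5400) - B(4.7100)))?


Var(alpha*(B(t)-B(s))) = alpha^2 * (t-s)
= 7^2 * (8.5400 - 4.7100)
= 49 * 3.8300
= 187.6700

187.6700


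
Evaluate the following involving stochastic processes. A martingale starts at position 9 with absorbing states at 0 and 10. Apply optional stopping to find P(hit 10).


By optional stopping theorem: E(M at tau) = M(0) = 9
P(hit 10)*10 + P(hit 0)*0 = 9
P(hit 10) = (9 - 0)/(10 - 0) = 9/10 = 0.9000

0.9000


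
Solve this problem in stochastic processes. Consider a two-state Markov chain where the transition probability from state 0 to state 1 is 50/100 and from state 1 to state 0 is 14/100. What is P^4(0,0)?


Computing P^4 by matrix multiplication.
P = [[0.5000, 0.5000], [0.1400, 0.8600]]
After raising P to the power 4:
P^4(0,0) = 0.2319

0.2319


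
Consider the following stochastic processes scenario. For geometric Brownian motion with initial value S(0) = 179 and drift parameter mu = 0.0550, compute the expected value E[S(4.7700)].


E[S(t)] = S(0) * exp(mu * t)
= 179 * exp(0.0550 * 4.7700)
= 179 * 1.3000
= 232.6967

232.6967


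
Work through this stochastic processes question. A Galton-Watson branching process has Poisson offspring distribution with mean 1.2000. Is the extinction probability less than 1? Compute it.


Since mu = 1.2000 > 1, extinction prob q < 1.
Solve s = exp(mu*(s-1)) iteratively.
q = 0.6863

0.6863


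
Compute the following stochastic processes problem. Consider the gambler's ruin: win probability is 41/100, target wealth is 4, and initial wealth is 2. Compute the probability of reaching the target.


Gambler's ruin formula:
r = q/p = 0.5900/0.4100 = 1.4390
P(win) = (1 - r^i)/(1 - r^N)
= (1 - 1.4390^2)/(1 - 1.4390^4)
= 0.3256

0.3256


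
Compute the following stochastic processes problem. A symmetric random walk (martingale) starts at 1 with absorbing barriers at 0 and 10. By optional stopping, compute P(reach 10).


By optional stopping theorem: E(M at tau) = M(0) = 1
P(hit 10)*10 + P(hit 0)*0 = 1
P(hit 10) = (1 - 0)/(10 - 0) = 1/10 = 0.1000

0.1000


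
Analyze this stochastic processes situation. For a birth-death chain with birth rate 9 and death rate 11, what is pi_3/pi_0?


For birth-death process, pi_n/pi_0 = (lambda/mu)^n
= (9/11)^3
= 0.5477

0.5477


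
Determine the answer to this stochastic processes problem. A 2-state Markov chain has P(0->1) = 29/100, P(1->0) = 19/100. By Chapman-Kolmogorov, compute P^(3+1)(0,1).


P^4 = P^3 * P^1
Computing via matrix multiplication of the transition matrix.
Entry (0,1) of P^4 = 0.5600

0.5600


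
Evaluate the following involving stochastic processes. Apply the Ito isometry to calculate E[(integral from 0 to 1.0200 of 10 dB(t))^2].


By Ito isometry: E[(int f dB)^2] = int f^2 dt
= 10^2 * 1.0200
= 100 * 1.0200 = 102.0000

102.0000


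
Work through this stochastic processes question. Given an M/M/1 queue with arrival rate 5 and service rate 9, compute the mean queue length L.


rho = 5/9 = 0.5556
L = rho/(1-rho)
= 0.5556/0.4444
= 1.2500

1.2500


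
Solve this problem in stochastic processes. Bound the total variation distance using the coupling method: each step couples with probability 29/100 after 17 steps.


TV distance bound <= (1-delta)^n
= (1 - 0.2900)^17
= 0.7100^17
= 0.0030

0.0030


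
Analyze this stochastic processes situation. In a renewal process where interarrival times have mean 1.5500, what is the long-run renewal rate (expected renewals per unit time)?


Long-run renewal rate = 1/E(X)
= 1/1.5500
= 0.6452

0.6452


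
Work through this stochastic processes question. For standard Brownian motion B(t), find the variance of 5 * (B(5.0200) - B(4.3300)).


Var(alpha*(B(t)-B(s))) = alpha^2 * (t-s)
= 5^2 * (5.0200 - 4.3300)
= 25 * 0.6900
= 17.2500

17.2500


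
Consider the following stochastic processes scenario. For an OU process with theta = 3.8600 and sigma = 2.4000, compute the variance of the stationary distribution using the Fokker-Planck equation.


Stationary variance = sigma^2 / (2*theta)
= 2.4000^2 / (2*3.8600)
= 5.7600 / 7.7200
= 0.7461

0.7461


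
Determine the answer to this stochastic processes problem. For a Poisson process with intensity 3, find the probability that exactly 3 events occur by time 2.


P(N(t)=k) = (lambda*t)^k * exp(-lambda*t) / k!
lambda*t = 6
= 6^3 * exp(-6) / 3!
= 216 * 0.0025 / 6
= 0.0892

0.0892


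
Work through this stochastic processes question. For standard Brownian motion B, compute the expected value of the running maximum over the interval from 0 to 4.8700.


E(max B(s)) = sqrt(2t/pi)
= sqrt(2*4.8700/pi)
= sqrt(3.1003)
= 1.7608

1.7608


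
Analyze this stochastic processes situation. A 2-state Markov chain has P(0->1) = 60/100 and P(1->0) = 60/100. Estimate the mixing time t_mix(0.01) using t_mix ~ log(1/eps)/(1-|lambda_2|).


lambda_2 = |1 - p01 - p10| = |1 - 0.6000 - 0.6000| = 0.2000
t_mix ~ log(1/eps)/(1 - |lambda_2|)
= log(100)/(1 - 0.2000) = 4.6052/0.8000
= 5.7565

5.7565


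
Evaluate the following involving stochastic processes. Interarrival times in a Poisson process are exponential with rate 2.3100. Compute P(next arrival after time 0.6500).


P(X > t) = exp(-lambda * t)
= exp(-2.3100 * 0.6500)
= exp(-1.5015) = 0.2228

0.2228


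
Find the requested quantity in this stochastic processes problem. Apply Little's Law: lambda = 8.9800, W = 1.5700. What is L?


Little's Law: L = lambda * W
= 8.9800 * 1.5700
= 14.0986

14.0986


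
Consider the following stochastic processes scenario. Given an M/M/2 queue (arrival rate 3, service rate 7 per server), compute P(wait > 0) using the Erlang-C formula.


a = lambda/mu = 0.4286
rho = a/c = 0.2143
Erlang-C formula applied:
C(c,a) = 0.0756

0.0756


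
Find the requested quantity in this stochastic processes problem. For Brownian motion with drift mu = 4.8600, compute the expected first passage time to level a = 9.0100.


Expected first passage time = a/mu
= 9.0100/4.8600
= 1.8539

1.8539


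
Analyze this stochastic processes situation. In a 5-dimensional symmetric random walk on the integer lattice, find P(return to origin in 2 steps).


P(return in 2 steps) = P(reverse first step) = 1/(2d)
= 1/10
= 0.1000

0.1000


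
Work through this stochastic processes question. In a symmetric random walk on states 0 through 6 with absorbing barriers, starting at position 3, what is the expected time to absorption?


For symmetric RW on 0,...,N with absorbing barriers, E(i) = i*(N-i)
E(3) = 3 * 3 = 9

9


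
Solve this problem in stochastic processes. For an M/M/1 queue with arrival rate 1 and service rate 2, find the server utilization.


rho = lambda/mu
= 1/2
= 0.5000

0.5000


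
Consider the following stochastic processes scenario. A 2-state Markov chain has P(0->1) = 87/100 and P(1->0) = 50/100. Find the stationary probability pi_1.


Stationary distribution: pi_0 = p10/(p01+p10), pi_1 = p01/(p01+p10)
p01 = 0.8700, p10 = 0.5000
pi_1 = 0.6350

0.6350


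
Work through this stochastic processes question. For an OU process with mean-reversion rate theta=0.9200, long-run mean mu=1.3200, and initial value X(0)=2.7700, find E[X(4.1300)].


E[X(t)] = mu + (X(0) - mu)*exp(-theta*t)
= 1.3200 + (2.7700 - 1.3200)*exp(-0.9200*4.1300)
= 1.3200 + 1.4500 * 0.0224
= 1.3525

1.3525


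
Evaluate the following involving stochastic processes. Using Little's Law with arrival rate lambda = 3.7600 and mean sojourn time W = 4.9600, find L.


Little's Law: L = lambda * W
= 3.7600 * 4.9600
= 18.6496

18.6496


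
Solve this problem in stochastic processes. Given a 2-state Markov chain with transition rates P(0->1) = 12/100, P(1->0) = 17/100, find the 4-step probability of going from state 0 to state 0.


Computing P^4 by matrix multiplication.
P = [[0.8800, 0.1200], [0.1700, 0.8300]]
After raising P to the power 4:
P^4(0,0) = 0.6914

0.6914


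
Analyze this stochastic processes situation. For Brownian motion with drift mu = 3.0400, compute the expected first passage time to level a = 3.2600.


Expected first passage time = a/mu
= 3.2600/3.0400
= 1.0724

1.0724


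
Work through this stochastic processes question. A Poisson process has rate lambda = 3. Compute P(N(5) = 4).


P(N(t)=k) = (lambda*t)^k * exp(-lambda*t) / k!
lambda*t = 15
= 15^4 * exp(-15) / 4!
= 50625 * 3.0590e-07 / 24
= 6.4526e-04

6.4526e-04


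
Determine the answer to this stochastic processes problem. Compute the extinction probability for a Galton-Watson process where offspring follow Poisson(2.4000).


Since mu = 2.4000 > 1, extinction prob q < 1.
Solve s = exp(mu*(s-1)) iteratively.
q = 0.1214

0.1214


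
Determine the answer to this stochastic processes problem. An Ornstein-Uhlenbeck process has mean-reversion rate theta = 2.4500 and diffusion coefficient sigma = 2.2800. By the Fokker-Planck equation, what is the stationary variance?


Stationary variance = sigma^2 / (2*theta)
= 2.2800^2 / (2*2.4500)
= 5.1984 / 4.9000
= 1.0609

1.0609


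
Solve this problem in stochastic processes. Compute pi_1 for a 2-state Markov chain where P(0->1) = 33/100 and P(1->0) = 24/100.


Stationary distribution: pi_0 = p10/(p01+p10), pi_1 = p01/(p01+p10)
p01 = 0.3300, p10 = 0.2400
pi_1 = 0.5789

0.5789


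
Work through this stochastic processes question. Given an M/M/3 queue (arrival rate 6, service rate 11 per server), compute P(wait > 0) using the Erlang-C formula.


a = lambda/mu = 0.5455
rho = a/c = 0.1818
Erlang-C formula applied:
C(c,a) = 0.0191

0.0191


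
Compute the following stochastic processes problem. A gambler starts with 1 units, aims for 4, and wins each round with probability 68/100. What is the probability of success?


Gambler's ruin formula:
r = q/p = 0.3200/0.6800 = 0.4706
P(win) = (1 - r^i)/(1 - r^N)
= (1 - 0.4706^1)/(1 - 0.4706^4)
= 0.5567

0.5567


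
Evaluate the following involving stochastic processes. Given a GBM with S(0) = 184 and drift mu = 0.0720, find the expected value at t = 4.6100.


E[S(t)] = S(0) * exp(mu * t)
= 184 * exp(0.0720 * 4.6100)
= 184 * 1.3936
= 256.4300

256.4300


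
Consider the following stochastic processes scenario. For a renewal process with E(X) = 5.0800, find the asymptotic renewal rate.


Long-run renewal rate = 1/E(X)
= 1/5.0800
= 0.1969

0.1969


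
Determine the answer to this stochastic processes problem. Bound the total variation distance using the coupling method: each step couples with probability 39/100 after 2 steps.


TV distance bound <= (1-delta)^n
= (1 - 0.3900)^2
= 0.6100^2
= 0.3721

0.3721


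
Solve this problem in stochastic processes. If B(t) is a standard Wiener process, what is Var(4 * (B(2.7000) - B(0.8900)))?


Var(alpha*(B(t)-B(s))) = alpha^2 * (t-s)
= 4^2 * (2.7000 - 0.8900)
= 16 * 1.8100
= 28.9600

28.9600


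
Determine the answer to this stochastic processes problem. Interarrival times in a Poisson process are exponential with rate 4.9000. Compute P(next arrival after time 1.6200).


P(X > t) = exp(-lambda * t)
= exp(-4.9000 * 1.6200)
= exp(-7.9380) = 3.5692e-04

3.5692e-04


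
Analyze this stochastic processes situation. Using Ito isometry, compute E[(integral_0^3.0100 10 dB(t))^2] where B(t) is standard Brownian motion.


By Ito isometry: E[(int f dB)^2] = int f^2 dt
= 10^2 * 3.0100
= 100 * 3.0100 = 301.0000

301.0000


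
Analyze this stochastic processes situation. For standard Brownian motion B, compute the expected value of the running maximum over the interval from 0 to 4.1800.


E(max B(s)) = sqrt(2t/pi)
= sqrt(2*4.1800/pi)
= sqrt(2.6611)
= 1.6313

1.6313


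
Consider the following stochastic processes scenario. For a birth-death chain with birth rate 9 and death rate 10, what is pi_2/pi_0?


For birth-death process, pi_n/pi_0 = (lambda/mu)^n
= (9/10)^2
= 0.8100

0.8100


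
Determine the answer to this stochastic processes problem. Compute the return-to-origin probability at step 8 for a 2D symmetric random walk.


P = C(8,4)^2 / 4^8
= 70^2 / 65536
= 4900 / 65536
= 0.0748

0.0748


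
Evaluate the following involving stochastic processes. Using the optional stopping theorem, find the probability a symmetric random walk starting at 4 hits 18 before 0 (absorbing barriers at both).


By optional stopping theorem: E(M at tau) = M(0) = 4
P(hit 18)*18 + P(hit 0)*0 = 4
P(hit 18) = (4 - 0)/(18 - 0) = 2/9 = 0.2222

0.2222


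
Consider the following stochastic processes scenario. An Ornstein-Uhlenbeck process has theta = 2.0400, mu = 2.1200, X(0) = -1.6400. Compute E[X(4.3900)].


E[X(t)] = mu + (X(0) - mu)*exp(-theta*t)
= 2.1200 + (-1.6400 - 2.1200)*exp(-2.0400*4.3900)
= 2.1200 + -3.7600 * 1.2901e-04
= 2.1195

2.1195


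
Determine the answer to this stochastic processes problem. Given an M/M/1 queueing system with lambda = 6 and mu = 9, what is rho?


rho = lambda/mu
= 6/9
= 0.6667

0.6667


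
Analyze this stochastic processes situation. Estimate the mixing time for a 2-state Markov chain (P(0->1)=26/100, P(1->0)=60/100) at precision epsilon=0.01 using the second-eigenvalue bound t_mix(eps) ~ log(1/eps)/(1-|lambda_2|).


lambda_2 = |1 - p01 - p10| = |1 - 0.2600 - 0.6000| = 0.1400
t_mix ~ log(1/eps)/(1 - |lambda_2|)
= log(100)/(1 - 0.1400) = 4.6052/0.8600
= 5.3548

5.3548


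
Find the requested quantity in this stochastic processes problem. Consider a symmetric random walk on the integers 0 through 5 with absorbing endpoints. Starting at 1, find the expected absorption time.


For symmetric RW on 0,...,N with absorbing barriers, E(i) = i*(N-i)
E(1) = 1 * 4 = 4

4


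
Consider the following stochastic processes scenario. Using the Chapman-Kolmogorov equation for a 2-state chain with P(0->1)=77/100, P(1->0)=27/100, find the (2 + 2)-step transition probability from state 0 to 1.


P^4 = P^2 * P^2
Computing via matrix multiplication of the transition matrix.
Entry (0,1) of P^4 = 0.7404

0.7404


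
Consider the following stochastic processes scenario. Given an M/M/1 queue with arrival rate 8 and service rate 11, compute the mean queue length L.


rho = 8/11 = 0.7273
L = rho/(1-rho)
= 0.7273/0.2727
= 2.6667

2.6667


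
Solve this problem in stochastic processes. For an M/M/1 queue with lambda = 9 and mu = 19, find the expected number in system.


rho = 9/19 = 0.4737
L = rho/(1-rho)
= 0.4737/0.5263
= 0.9000

0.9000


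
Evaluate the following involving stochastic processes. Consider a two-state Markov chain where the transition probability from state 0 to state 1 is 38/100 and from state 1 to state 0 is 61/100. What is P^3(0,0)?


Computing P^3 by matrix multiplication.
P = [[0.6200, 0.3800], [0.6100, 0.3900]]
After raising P to the power 3:
P^3(0,0) = 0.6162

0.6162


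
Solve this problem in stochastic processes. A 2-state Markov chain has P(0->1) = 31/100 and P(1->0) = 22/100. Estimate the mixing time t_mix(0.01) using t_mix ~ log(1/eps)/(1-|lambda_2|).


lambda_2 = |1 - p01 - p10| = |1 - 0.3100 - 0.2200| = 0.4700
t_mix ~ log(1/eps)/(1 - |lambda_2|)
= log(100)/(1 - 0.4700) = 4.6052/0.5300
= 8.6890

8.6890


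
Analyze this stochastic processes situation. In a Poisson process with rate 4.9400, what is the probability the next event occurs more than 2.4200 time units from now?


P(X > t) = exp(-lambda * t)
= exp(-4.9400 * 2.4200)
= exp(-11.9548) = 6.4283e-06

6.4283e-06


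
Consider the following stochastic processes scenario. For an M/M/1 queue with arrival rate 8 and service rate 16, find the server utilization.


rho = lambda/mu
= 8/16
= 0.5000

0.5000


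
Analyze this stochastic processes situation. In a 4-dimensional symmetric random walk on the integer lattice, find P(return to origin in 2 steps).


P(return in 2 steps) = P(reverse first step) = 1/(2d)
= 1/8
= 0.1250

0.1250


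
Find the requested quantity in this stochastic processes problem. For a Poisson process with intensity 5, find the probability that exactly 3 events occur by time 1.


P(N(t)=k) = (lambda*t)^k * exp(-lambda*t) / k!
lambda*t = 5
= 5^3 * exp(-5) / 3!
= 125 * 0.0067 / 6
= 0.1404

0.1404


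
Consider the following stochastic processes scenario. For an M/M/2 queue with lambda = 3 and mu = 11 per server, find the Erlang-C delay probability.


a = lambda/mu = 0.2727
rho = a/c = 0.1364
Erlang-C formula applied:
C(c,a) = 0.0327

0.0327


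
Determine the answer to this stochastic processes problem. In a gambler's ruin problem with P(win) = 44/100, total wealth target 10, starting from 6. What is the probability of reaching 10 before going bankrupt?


Gambler's ruin formula:
r = q/p = 0.5600/0.4400 = 1.2727
P(win) = (1 - r^i)/(1 - r^N)
= (1 - 1.2727^6)/(1 - 1.2727^10)
= 0.3202

0.3202


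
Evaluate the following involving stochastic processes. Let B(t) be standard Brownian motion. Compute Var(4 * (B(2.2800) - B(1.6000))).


Var(alpha*(B(t)-B(s))) = alpha^2 * (t-s)
= 4^2 * (2.2800 - 1.6000)
= 16 * 0.6800
= 10.8800

10.8800


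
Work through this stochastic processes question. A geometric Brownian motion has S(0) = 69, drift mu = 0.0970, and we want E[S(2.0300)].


E[S(t)] = S(0) * exp(mu * t)
= 69 * exp(0.0970 * 2.0300)
= 69 * 1.2176
= 84.0168

84.0168


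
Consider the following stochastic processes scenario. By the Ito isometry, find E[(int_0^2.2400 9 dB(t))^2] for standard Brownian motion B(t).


By Ito isometry: E[(int f dB)^2] = int f^2 dt
= 9^2 * 2.2400
= 81 * 2.2400 = 181.4400

181.4400


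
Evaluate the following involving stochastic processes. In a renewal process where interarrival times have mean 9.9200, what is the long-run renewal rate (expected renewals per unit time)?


Long-run renewal rate = 1/E(X)
= 1/9.9200
= 0.1008

0.1008


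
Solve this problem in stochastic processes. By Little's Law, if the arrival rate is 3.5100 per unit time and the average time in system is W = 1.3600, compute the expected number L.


Little's Law: L = lambda * W
= 3.5100 * 1.3600
= 4.7736

4.7736


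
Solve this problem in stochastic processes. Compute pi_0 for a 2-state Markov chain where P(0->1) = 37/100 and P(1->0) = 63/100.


Stationary distribution: pi_0 = p10/(p01+p10), pi_1 = p01/(p01+p10)
p01 = 0.3700, p10 = 0.6300
pi_0 = 0.6300

0.6300


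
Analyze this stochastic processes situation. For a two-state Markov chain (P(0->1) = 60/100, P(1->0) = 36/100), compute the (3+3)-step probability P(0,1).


P^6 = P^3 * P^3
Computing via matrix multiplication of the transition matrix.
Entry (0,1) of P^6 = 0.6250

0.6250


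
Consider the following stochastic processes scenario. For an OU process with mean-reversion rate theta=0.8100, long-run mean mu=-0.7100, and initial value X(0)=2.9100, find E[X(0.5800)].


E[X(t)] = mu + (X(0) - mu)*exp(-theta*t)
= -0.7100 + (2.9100 - -0.7100)*exp(-0.8100*0.5800)
= -0.7100 + 3.6200 * 0.6251
= 1.5530

1.5530
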